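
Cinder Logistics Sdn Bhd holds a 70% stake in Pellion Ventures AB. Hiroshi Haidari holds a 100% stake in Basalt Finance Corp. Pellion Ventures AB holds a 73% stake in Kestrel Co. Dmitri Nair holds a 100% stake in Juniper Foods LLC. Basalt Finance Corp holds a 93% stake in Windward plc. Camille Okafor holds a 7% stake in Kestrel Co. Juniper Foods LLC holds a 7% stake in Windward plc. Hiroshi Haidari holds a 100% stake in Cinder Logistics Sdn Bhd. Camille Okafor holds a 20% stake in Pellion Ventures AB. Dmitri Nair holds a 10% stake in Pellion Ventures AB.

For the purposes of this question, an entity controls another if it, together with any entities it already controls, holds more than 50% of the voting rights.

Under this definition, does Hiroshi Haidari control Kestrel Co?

Yes

Hiroshi holds 100% of Cinder, so Hiroshi controls Cinder.
Cinder holds 70% of Pellion, so Hiroshi controls Pellion.
Pellion holds 73% of Kestrel, so Hiroshi controls Kestrel.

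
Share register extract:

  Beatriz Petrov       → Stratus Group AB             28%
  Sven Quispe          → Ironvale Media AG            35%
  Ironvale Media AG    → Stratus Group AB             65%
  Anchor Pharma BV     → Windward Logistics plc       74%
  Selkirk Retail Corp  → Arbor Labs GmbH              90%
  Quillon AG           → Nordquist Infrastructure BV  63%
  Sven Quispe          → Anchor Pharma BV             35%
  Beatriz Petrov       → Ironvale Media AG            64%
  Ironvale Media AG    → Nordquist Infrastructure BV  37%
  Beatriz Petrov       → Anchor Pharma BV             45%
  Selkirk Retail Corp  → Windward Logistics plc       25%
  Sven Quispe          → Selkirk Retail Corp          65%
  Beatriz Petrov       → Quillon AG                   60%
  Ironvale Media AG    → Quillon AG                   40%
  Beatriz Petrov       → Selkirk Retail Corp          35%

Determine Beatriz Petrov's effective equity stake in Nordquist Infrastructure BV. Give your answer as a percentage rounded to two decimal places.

77.61%

Beatriz reaches Nordquist along 3 paths.
Via Quillon: 60% × 63% = 37.8%.
Via Ironvale → Quillon: 64% × 40% × 63% = 16.128%.
Via Ironvale: 64% × 37% = 23.68%.
Total: 37.8% + 16.128% + 23.68% = 77.608%.
Rounded: 77.61%.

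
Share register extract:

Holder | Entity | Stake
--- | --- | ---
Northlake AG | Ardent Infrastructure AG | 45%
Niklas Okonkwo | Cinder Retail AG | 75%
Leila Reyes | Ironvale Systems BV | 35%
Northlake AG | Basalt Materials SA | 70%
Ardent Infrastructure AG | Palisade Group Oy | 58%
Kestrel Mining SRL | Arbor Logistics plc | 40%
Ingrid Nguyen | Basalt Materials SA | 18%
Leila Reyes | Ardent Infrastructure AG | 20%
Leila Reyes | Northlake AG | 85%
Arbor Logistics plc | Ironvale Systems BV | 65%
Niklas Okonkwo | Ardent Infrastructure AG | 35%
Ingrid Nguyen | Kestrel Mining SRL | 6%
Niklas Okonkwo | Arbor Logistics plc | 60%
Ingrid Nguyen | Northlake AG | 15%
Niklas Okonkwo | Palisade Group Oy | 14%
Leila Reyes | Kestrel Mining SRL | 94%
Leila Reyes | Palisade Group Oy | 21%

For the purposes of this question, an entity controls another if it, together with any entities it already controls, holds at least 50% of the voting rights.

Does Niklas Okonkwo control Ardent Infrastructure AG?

No

Niklas holds 60% of Arbor, so Niklas controls Arbor.
Niklas holds 75% of Cinder, so Niklas controls Cinder.
Arbor holds 65% of Ironvale, so Niklas controls Ironvale.
In Ardent, Niklas's side holds only 35%, not ≥ 50%.
So Niklas does not control Ardent.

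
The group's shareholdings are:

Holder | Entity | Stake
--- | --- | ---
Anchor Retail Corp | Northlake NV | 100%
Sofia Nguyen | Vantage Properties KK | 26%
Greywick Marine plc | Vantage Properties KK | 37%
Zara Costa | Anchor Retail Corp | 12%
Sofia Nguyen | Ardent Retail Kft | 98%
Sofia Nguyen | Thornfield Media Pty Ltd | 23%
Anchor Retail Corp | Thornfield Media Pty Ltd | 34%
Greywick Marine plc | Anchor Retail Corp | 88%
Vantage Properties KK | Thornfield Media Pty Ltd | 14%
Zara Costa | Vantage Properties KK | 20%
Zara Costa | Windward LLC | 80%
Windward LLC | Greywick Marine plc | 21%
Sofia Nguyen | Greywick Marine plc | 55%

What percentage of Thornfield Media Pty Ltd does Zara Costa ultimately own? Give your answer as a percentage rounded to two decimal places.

Zara reaches Thornfield along 4 paths.
Via Windward → Greywick → Anchor: 80% × 21% × 88% × 34% = 5.02656%.
Via Anchor: 12% × 34% = 4.08%.
Via Windward → Greywick → Vantage: 80% × 21% × 37% × 14% = 0.87024%.
Via Vantage: 20% × 14% = 2.8%.
Total: 5.02656% + 4.08% + 0.87024% + 2.8% = 12.7768%.
Rounded: 12.78%.

12.78%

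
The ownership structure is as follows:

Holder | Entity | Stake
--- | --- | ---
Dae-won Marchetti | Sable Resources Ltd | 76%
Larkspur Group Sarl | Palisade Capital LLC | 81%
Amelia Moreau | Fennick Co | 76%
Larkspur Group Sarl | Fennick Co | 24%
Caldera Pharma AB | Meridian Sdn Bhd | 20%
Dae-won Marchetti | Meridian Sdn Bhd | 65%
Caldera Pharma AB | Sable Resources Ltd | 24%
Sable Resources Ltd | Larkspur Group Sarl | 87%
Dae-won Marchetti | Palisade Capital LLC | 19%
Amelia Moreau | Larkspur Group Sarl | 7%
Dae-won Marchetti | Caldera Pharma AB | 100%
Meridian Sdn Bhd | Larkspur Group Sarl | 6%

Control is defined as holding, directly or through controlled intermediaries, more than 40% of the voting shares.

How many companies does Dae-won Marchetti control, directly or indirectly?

Dae-won holds 100% of Caldera, so Dae-won controls Caldera.
Dae-won and Caldera together hold 76% + 24% = 100% of Sable, so Dae-won controls Sable.
Dae-won and Caldera together hold 65% + 20% = 85% of Meridian, so Dae-won controls Meridian.
Sable and Meridian together hold 87% + 6% = 93% of Larkspur, so Dae-won controls Larkspur.
Dae-won and Larkspur together hold 19% + 81% = 100% of Palisade, so Dae-won controls Palisade.
No other company's threshold is met.
Dae-won controls 5 companies.

5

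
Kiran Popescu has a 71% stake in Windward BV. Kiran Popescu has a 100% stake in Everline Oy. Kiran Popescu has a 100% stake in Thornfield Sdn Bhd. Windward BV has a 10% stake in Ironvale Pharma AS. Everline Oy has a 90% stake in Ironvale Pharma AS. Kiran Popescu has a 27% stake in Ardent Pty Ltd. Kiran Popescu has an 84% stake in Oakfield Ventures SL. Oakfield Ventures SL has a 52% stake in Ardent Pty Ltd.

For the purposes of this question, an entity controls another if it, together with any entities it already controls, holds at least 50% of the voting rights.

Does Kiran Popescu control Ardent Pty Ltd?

Kiran holds 84% of Oakfield, so Kiran controls Oakfield.
Oakfield and Kiran together hold 52% + 27% = 79% of Ardent, so Kiran controls Ardent.

Yes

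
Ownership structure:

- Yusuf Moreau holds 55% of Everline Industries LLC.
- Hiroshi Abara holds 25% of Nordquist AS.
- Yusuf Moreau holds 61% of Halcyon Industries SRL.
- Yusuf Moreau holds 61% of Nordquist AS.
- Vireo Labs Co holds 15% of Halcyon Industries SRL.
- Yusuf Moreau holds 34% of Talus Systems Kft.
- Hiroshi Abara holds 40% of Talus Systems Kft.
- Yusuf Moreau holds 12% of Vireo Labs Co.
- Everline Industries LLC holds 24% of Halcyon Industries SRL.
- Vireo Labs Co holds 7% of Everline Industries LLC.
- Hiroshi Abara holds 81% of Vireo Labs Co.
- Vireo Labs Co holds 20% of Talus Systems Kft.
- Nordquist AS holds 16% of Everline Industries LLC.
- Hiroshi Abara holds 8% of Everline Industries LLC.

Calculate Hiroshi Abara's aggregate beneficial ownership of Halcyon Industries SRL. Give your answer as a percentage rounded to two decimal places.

Hiroshi reaches Halcyon along 4 paths.
Via Vireo: 81% × 15% = 12.15%.
Via Vireo → Everline: 81% × 7% × 24% = 1.3608%.
Via Everline: 8% × 24% = 1.92%.
Via Nordquist → Everline: 25% × 16% × 24% = 0.96%.
Total: 12.15% + 1.3608% + 1.92% + 0.96% = 16.3908%.
Rounded: 16.39%.

16.39%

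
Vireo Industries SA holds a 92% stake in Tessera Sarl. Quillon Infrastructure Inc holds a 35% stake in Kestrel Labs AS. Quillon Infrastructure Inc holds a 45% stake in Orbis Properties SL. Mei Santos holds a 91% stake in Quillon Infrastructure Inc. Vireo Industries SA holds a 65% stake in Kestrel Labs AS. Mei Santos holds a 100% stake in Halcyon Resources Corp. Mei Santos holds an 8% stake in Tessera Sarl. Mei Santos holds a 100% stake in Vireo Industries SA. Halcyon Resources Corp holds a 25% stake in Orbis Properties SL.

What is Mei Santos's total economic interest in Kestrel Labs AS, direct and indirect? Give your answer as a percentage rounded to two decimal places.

Mei reaches Kestrel along 2 paths.
Via Vireo: 100% × 65% = 65%.
Via Quillon: 91% × 35% = 31.85%.
Total: 65% + 31.85% = 96.85%.

96.85%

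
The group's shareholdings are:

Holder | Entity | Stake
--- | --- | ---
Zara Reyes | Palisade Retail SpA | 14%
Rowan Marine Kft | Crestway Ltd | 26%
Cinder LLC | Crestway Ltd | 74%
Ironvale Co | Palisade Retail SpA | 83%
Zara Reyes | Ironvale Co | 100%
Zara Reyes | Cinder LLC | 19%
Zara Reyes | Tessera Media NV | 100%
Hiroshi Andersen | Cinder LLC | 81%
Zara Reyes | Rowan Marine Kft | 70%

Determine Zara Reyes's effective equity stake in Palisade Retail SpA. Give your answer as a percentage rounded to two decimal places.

97.00%

Zara reaches Palisade along 2 paths.
Via Ironvale: 100% × 83% = 83%.
Direct stake: 14% = 14%.
Total: 83% + 14% = 97%.
Rounded: 97.00%.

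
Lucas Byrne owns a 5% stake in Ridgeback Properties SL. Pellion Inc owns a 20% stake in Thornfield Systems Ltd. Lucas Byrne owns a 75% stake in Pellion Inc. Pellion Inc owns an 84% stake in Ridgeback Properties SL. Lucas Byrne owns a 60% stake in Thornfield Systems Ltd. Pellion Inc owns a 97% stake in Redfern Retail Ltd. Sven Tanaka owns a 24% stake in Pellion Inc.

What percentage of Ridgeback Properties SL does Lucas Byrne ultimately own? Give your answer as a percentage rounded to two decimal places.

Lucas reaches Ridgeback along 2 paths.
Via Pellion: 75% × 84% = 63%.
Direct stake: 5% = 5%.
Total: 63% + 5% = 68%.
Rounded: 68.00%.

68.00%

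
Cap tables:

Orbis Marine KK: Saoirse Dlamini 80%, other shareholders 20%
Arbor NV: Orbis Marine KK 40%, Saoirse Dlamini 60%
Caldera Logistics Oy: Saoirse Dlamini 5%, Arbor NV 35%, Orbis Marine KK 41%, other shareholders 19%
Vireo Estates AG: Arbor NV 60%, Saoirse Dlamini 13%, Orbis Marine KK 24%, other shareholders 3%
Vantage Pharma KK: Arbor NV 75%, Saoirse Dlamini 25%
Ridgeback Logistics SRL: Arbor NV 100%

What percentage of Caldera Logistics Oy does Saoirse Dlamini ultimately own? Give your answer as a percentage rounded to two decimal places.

Saoirse reaches Caldera along 4 paths.
Direct stake: 5% = 5%.
Via Orbis → Arbor: 80% × 40% × 35% = 11.2%.
Via Arbor: 60% × 35% = 21%.
Via Orbis: 80% × 41% = 32.8%.
Total: 5% + 11.2% + 21% + 32.8% = 70%.
Rounded: 70.00%.

70.00%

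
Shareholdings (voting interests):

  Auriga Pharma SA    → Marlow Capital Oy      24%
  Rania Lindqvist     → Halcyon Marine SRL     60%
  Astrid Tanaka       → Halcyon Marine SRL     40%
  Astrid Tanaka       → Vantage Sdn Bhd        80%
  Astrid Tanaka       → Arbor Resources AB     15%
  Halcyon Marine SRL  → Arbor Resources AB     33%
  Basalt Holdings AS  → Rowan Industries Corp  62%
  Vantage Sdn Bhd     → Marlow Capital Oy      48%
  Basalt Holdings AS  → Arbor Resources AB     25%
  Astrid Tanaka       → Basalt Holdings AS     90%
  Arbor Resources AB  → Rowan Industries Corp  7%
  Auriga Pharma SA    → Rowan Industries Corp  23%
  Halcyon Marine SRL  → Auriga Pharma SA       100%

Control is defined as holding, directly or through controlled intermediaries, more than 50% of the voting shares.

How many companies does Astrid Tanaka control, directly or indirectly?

Astrid holds 90% of Basalt, so Astrid controls Basalt.
Astrid holds 80% of Vantage, so Astrid controls Vantage.
Basalt holds 62% of Rowan, so Astrid controls Rowan.
No other company's threshold is met.
Astrid controls 3 companies.

3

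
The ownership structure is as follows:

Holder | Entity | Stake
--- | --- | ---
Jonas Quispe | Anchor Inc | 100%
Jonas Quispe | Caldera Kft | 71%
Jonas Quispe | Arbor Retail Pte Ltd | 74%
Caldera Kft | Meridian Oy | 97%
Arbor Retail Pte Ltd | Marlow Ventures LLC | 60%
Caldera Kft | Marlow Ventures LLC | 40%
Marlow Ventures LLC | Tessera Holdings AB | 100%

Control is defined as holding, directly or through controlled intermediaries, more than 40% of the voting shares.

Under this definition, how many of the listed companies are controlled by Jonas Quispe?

Jonas holds 71% of Caldera, so Jonas controls Caldera.
Jonas holds 100% of Anchor, so Jonas controls Anchor.
Jonas holds 74% of Arbor, so Jonas controls Arbor.
Arbor and Caldera together hold 60% + 40% = 100% of Marlow, so Jonas controls Marlow.
Caldera holds 97% of Meridian, so Jonas controls Meridian.
Marlow holds 100% of Tessera, so Jonas controls Tessera.
Jonas controls 6 companies.

6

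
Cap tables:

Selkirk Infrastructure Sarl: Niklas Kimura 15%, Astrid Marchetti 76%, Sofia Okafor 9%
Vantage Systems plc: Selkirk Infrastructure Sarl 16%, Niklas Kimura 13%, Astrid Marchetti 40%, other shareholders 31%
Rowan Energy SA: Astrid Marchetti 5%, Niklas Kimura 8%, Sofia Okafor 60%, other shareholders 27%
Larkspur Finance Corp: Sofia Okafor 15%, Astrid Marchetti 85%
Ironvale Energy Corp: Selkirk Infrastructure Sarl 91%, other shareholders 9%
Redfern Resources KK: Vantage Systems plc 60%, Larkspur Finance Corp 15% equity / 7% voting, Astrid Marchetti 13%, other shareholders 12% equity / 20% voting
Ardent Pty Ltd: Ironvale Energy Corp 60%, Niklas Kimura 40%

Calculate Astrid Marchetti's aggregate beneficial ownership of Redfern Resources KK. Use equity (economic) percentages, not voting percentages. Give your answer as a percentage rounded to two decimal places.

57.05%

Astrid reaches Redfern along 4 paths.
Via Selkirk → Vantage: 76% × 16% × 60% = 7.296%.
Via Vantage: 40% × 60% = 24%.
Via Larkspur: 85% × 15% = 12.75%.
Direct stake: 13% = 13%.
Total: 7.296% + 24% + 12.75% + 13% = 57.046%.
Rounded: 57.05%.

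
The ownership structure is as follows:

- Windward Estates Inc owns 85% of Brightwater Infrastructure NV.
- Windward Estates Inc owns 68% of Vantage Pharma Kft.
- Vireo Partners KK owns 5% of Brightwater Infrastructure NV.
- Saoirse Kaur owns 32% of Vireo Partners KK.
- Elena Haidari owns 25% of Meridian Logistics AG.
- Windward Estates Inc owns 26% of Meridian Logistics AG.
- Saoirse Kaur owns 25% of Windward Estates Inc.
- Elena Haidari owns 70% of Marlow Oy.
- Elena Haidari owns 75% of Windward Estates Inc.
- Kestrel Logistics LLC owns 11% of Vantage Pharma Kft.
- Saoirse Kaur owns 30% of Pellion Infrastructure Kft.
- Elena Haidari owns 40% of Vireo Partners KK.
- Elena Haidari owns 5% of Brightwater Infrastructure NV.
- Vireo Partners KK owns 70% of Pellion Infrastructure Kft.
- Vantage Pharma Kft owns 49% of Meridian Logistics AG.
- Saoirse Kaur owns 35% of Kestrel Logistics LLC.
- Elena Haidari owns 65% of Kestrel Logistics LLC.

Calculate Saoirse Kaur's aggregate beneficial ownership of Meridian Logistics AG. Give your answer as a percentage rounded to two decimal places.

16.72%

Saoirse reaches Meridian along 3 paths.
Via Windward: 25% × 26% = 6.5%.
Via Kestrel → Vantage: 35% × 11% × 49% = 1.8865%.
Via Windward → Vantage: 25% × 68% × 49% = 8.33%.
Total: 6.5% + 1.8865% + 8.33% = 16.7165%.
Rounded: 16.72%.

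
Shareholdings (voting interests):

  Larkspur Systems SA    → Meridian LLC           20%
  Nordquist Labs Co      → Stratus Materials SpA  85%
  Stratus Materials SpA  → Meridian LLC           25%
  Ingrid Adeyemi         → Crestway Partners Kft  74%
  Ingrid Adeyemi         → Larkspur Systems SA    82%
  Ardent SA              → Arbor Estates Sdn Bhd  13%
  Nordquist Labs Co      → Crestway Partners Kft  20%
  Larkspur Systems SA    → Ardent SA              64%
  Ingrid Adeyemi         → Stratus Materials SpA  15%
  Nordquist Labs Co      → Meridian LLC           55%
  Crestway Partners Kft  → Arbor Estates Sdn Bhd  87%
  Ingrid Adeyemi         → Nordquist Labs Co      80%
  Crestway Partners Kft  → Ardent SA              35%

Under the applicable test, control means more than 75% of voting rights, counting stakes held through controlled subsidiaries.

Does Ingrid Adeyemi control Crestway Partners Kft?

Yes

Ingrid holds 80% of Nordquist, so Ingrid controls Nordquist.
Ingrid and Nordquist together hold 74% + 20% = 94% of Crestway, so Ingrid controls Crestway.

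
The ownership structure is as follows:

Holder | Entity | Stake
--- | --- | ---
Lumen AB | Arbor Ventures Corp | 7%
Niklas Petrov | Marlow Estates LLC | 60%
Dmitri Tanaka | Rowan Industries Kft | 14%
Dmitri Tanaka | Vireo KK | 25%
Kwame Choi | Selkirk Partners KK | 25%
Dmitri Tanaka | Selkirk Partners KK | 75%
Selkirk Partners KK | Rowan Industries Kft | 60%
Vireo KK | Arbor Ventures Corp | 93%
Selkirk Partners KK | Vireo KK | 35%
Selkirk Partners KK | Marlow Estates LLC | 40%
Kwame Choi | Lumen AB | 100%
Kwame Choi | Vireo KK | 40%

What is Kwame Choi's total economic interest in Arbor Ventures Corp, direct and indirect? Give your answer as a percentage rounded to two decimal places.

Kwame reaches Arbor along 3 paths.
Via Lumen: 100% × 7% = 7%.
Via Selkirk → Vireo: 25% × 35% × 93% = 8.1375%.
Via Vireo: 40% × 93% = 37.2%.
Total: 7% + 8.1375% + 37.2% = 52.3375%.
Rounded: 52.34%.

52.34%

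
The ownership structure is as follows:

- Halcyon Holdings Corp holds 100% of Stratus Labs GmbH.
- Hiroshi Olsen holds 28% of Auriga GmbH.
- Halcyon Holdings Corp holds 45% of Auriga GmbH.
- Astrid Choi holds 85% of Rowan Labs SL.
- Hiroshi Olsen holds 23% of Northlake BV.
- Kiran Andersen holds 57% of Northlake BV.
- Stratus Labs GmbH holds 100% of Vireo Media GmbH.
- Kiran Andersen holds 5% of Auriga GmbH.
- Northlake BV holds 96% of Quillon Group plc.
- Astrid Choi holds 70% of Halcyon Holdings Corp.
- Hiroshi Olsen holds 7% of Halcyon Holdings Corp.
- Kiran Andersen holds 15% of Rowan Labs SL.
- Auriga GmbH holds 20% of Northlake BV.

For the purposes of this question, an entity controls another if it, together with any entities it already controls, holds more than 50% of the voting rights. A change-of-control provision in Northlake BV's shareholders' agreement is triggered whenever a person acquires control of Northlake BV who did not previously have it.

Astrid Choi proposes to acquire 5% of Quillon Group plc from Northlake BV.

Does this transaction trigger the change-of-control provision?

No

The purchase adds only to Astrid's holdings (Northlake's stake shrinks), so Astrid is the only person who could newly come to control Northlake.
Astrid holds 70% of Halcyon, so Astrid controls Halcyon.
Halcyon holds 100% of Stratus, so Astrid controls Stratus.
Stratus holds 100% of Vireo, so Astrid controls Vireo.
Astrid holds 85% of Rowan, so Astrid controls Rowan.
Neither Astrid nor any entity Astrid controls holds any voting interest in Northlake.
So before the transaction, Astrid does not control Northlake.
After the purchase, Astrid holds 5% of Quillon directly, and Northlake's stake falls to 91%.
Astrid's side now holds 5% of Quillon, not > 50%, so Astrid still does not control Quillon.
After the transaction, neither Astrid nor any entity Astrid controls holds a voting interest in Northlake, so Astrid still does not control it.
No new person acquires control, so the clause is not triggered.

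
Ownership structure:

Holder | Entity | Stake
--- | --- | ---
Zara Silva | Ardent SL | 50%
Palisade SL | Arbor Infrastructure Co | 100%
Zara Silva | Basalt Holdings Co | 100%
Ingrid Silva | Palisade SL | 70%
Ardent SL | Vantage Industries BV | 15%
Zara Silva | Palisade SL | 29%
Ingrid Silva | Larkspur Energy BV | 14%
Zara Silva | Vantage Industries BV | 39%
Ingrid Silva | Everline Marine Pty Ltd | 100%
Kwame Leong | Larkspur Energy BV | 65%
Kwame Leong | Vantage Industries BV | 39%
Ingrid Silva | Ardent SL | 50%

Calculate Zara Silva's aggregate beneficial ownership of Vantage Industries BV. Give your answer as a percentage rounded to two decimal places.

Zara reaches Vantage along 2 paths.
Direct stake: 39% = 39%.
Via Ardent: 50% × 15% = 7.5%.
Total: 39% + 7.5% = 46.5%.
Rounded: 46.50%.

46.50%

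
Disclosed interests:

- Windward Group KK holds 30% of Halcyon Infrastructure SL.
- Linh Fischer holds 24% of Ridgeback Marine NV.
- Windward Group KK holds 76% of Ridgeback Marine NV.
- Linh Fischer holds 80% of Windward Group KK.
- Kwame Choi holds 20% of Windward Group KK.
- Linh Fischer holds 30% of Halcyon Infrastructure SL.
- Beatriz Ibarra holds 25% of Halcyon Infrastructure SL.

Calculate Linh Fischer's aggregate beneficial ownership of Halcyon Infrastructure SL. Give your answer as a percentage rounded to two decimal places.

54.00%

Linh reaches Halcyon along 2 paths.
Via Windward: 80% × 30% = 24%.
Direct stake: 30% = 30%.
Total: 24% + 30% = 54%.
Rounded: 54.00%.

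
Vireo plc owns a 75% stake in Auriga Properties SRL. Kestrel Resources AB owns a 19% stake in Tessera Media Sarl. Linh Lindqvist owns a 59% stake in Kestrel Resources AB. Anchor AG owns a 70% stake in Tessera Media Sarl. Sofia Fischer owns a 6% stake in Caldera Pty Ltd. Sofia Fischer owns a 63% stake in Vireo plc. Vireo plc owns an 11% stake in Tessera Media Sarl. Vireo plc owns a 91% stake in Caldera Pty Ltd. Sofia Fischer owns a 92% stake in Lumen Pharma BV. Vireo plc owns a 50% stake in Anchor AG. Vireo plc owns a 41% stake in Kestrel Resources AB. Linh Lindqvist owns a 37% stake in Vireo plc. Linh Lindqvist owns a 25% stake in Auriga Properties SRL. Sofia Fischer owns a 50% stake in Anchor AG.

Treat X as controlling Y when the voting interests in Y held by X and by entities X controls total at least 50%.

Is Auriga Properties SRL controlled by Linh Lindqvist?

Linh holds 59% of Kestrel, so Linh controls Kestrel.
In Auriga, Linh's side holds only 25%, not ≥ 50%.
So Linh does not control Auriga.

No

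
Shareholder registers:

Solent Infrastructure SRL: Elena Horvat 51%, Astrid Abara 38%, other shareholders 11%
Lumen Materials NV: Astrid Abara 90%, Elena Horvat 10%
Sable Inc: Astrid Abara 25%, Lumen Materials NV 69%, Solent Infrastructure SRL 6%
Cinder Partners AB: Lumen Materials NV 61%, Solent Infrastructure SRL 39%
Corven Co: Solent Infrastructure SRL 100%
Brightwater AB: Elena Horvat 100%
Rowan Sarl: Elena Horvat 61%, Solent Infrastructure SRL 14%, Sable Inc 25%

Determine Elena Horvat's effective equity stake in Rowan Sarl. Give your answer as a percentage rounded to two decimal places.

70.63%

Elena reaches Rowan along 4 paths.
Direct stake: 61% = 61%.
Via Solent: 51% × 14% = 7.14%.
Via Lumen → Sable: 10% × 69% × 25% = 1.725%.
Via Solent → Sable: 51% × 6% × 25% = 0.765%.
Total: 61% + 7.14% + 1.725% + 0.765% = 70.63%.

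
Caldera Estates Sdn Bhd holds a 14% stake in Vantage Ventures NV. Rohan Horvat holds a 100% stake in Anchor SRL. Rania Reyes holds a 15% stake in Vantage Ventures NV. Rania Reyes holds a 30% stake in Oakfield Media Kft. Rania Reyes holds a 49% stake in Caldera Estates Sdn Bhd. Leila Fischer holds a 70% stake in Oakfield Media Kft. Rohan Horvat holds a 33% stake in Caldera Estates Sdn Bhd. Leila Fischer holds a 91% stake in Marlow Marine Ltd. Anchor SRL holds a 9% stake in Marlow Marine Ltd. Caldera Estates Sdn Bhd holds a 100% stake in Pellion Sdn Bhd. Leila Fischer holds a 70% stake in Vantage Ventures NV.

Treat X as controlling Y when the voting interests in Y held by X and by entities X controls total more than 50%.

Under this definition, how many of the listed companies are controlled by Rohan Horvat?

1

Rohan holds 100% of Anchor, so Rohan controls Anchor.
No other company's threshold is met.
Rohan controls 1 company.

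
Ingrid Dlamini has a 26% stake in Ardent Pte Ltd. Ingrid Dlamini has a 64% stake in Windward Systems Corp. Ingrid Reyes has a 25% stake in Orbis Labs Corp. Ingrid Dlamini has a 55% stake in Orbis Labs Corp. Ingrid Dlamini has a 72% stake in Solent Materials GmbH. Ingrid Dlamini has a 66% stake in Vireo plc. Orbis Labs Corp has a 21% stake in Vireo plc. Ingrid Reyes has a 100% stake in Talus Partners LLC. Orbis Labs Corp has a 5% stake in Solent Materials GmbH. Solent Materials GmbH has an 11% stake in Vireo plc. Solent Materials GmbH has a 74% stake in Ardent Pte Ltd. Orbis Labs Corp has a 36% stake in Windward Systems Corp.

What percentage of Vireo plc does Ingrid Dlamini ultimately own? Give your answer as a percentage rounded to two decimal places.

Ingrid Dlamini reaches Vireo along 4 paths.
Direct stake: 66% = 66%.
Via Orbis: 55% × 21% = 11.55%.
Via Solent: 72% × 11% = 7.92%.
Via Orbis → Solent: 55% × 5% × 11% = 0.3025%.
Total: 66% + 11.55% + 7.92% + 0.3025% = 85.7725%.
Rounded: 85.77%.

85.77%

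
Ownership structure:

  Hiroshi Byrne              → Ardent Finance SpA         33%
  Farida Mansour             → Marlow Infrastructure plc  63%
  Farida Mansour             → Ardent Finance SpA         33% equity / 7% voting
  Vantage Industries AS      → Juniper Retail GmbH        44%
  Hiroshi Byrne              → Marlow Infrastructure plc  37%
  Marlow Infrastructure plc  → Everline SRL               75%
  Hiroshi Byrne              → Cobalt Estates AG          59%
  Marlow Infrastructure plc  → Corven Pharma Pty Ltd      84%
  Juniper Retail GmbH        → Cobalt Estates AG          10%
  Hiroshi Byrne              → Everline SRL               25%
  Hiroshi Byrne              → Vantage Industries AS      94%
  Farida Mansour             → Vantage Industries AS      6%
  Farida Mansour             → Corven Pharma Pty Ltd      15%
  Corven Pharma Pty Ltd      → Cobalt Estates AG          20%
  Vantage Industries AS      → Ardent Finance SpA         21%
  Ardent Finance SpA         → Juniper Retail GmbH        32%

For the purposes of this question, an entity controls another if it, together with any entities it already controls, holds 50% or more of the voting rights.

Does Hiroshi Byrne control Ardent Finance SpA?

Yes

Hiroshi holds 94% of Vantage, so Hiroshi controls Vantage.
Vantage and Hiroshi together hold 21% + 33% = 54% of Ardent, so Hiroshi controls Ardent.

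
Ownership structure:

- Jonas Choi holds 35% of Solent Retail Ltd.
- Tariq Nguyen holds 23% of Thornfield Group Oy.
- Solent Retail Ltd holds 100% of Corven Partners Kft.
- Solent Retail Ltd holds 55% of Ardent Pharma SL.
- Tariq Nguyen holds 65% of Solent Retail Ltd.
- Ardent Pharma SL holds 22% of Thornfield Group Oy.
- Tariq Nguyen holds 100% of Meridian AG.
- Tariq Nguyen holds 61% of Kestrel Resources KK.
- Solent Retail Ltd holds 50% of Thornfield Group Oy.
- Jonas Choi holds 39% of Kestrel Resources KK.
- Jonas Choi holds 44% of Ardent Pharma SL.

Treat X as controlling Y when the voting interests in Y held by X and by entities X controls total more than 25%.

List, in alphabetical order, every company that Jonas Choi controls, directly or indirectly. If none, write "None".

Ardent Pharma SL, Corven Partners Kft, Kestrel Resources KK, Solent Retail Ltd, Thornfield Group Oy

Jonas holds 35% of Solent, so Jonas controls Solent.
Solent and Jonas together hold 55% + 44% = 99% of Ardent, so Jonas controls Ardent.
Jonas holds 39% of Kestrel, so Jonas controls Kestrel.
Ardent and Solent together hold 22% + 50% = 72% of Thornfield, so Jonas controls Thornfield.
Solent holds 100% of Corven, so Jonas controls Corven.
No other company's threshold is met.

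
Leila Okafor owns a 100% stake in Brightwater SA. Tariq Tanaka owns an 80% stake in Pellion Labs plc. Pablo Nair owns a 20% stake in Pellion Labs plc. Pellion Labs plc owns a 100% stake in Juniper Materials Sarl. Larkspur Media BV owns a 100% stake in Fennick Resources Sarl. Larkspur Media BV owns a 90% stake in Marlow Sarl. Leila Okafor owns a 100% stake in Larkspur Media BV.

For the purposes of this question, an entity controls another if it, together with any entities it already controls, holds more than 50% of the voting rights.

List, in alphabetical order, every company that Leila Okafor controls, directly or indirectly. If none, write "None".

Brightwater SA, Fennick Resources Sarl, Larkspur Media BV, Marlow Sarl

Leila holds 100% of Larkspur, so Leila controls Larkspur.
Larkspur holds 100% of Fennick, so Leila controls Fennick.
Larkspur holds 90% of Marlow, so Leila controls Marlow.
Leila holds 100% of Brightwater, so Leila controls Brightwater.
No other company's threshold is met.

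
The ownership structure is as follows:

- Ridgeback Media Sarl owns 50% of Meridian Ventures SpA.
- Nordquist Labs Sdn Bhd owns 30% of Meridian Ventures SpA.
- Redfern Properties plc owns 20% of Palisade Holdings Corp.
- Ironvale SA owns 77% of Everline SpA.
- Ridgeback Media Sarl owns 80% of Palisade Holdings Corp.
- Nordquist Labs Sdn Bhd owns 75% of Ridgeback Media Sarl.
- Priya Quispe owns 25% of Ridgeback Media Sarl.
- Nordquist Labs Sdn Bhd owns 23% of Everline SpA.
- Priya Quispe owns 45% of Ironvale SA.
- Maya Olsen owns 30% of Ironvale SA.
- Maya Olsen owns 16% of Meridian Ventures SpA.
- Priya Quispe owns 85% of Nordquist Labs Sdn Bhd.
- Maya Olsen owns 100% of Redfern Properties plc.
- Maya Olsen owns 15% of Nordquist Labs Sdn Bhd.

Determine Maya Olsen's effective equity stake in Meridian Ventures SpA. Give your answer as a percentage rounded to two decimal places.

Maya reaches Meridian along 3 paths.
Direct stake: 16% = 16%.
Via Nordquist: 15% × 30% = 4.5%.
Via Nordquist → Ridgeback: 15% × 75% × 50% = 5.625%.
Total: 16% + 4.5% + 5.625% = 26.125%.
Rounded: 26.13%.

26.13%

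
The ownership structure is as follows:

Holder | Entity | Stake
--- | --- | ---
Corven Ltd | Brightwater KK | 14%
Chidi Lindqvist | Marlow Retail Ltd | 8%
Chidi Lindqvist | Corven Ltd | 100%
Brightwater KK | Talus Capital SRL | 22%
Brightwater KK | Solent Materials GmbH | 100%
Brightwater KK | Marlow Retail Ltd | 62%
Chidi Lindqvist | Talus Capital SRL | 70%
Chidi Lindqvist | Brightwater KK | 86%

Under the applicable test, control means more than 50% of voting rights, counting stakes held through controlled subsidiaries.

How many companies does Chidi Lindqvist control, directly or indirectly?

5

Chidi holds 100% of Corven, so Chidi controls Corven.
Corven and Chidi together hold 14% + 86% = 100% of Brightwater, so Chidi controls Brightwater.
Chidi and Brightwater together hold 8% + 62% = 70% of Marlow, so Chidi controls Marlow.
Brightwater holds 100% of Solent, so Chidi controls Solent.
Chidi and Brightwater together hold 70% + 22% = 92% of Talus, so Chidi controls Talus.
Chidi controls 5 companies.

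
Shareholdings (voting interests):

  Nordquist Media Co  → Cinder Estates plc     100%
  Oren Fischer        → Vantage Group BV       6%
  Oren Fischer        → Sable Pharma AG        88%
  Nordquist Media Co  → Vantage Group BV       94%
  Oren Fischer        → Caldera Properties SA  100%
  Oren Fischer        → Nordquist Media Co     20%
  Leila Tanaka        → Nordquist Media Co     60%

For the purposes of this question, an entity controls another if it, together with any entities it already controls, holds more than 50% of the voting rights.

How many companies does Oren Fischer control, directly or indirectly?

Oren holds 88% of Sable, so Oren controls Sable.
Oren holds 100% of Caldera, so Oren controls Caldera.
No other company's threshold is met.
Oren controls 2 companies.

2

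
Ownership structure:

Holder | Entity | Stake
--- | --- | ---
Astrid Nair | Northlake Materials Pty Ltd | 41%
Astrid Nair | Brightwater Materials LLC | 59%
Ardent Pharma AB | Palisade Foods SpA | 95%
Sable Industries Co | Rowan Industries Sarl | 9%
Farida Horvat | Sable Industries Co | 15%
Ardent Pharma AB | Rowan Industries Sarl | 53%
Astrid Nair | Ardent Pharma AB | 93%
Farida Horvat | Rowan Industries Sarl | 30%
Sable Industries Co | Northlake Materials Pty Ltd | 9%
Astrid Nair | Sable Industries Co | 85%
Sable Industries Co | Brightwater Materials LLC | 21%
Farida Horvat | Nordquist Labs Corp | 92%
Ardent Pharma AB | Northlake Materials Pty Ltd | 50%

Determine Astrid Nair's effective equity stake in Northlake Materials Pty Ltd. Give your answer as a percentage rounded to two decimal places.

Astrid reaches Northlake along 3 paths.
Via Sable: 85% × 9% = 7.65%.
Via Ardent: 93% × 50% = 46.5%.
Direct stake: 41% = 41%.
Total: 7.65% + 46.5% + 41% = 95.15%.

95.15%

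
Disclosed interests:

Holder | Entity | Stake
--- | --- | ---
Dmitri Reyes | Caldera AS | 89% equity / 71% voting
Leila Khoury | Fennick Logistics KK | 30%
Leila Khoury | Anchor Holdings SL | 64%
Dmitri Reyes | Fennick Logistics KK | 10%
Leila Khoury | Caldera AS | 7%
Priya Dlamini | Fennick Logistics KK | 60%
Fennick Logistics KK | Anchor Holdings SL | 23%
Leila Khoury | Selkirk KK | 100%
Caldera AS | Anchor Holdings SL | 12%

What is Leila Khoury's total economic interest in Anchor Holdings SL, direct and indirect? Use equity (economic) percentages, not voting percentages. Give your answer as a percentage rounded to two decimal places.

Leila reaches Anchor along 3 paths.
Direct stake: 64% = 64%.
Via Fennick: 30% × 23% = 6.9%.
Via Caldera: 7% × 12% = 0.84%.
Total: 64% + 6.9% + 0.84% = 71.74%.

71.74%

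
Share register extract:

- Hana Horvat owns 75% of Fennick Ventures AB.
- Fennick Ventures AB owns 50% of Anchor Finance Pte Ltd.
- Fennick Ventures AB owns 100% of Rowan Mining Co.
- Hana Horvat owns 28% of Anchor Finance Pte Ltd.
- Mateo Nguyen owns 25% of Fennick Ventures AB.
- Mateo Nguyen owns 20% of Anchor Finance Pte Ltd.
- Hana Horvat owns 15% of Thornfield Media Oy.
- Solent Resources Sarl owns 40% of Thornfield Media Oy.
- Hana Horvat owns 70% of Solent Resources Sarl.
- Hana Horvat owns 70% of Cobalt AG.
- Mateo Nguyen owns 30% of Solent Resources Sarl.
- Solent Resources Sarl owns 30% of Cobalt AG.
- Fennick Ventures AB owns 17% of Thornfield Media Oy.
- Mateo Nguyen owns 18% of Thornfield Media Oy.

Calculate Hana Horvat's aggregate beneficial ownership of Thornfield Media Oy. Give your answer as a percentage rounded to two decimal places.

55.75%

Hana reaches Thornfield along 3 paths.
Via Solent: 70% × 40% = 28%.
Via Fennick: 75% × 17% = 12.75%.
Direct stake: 15% = 15%.
Total: 28% + 12.75% + 15% = 55.75%.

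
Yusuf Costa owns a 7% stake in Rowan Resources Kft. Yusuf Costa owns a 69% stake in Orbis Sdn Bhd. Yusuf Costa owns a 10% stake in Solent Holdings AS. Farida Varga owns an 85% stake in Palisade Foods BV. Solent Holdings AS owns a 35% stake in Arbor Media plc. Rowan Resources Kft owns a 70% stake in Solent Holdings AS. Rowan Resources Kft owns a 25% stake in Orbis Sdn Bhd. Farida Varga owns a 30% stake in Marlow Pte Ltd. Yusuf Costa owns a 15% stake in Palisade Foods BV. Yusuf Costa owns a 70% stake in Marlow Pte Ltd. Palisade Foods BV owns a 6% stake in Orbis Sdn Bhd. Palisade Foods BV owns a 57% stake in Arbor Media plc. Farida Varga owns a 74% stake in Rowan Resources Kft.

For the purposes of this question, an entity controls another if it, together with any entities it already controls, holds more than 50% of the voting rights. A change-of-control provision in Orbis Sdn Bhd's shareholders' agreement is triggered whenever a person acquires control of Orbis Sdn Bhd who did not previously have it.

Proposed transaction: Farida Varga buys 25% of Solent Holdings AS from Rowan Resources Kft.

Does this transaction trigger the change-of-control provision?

The purchase adds only to Farida's holdings (Rowan's stake shrinks), so Farida is the only person who could newly come to control Orbis.
Farida holds 85% of Palisade, so Farida controls Palisade.
Farida holds 74% of Rowan, so Farida controls Rowan.
Rowan holds 70% of Solent, so Farida controls Solent.
Palisade and Solent together hold 57% + 35% = 92% of Arbor, so Farida controls Arbor.
In Orbis, Farida's side holds only 25% + 6% = 31%, not > 50%.
So before the transaction, Farida does not control Orbis.
After the purchase, Farida holds 25% of Solent directly, and Rowan's stake falls to 45%.
Rowan and Farida together hold 45% + 25% = 70% of Solent, so Farida controls Solent.
After the transaction, Farida's side holds 25% + 6% = 31% of Orbis, not > 50%, so Farida still does not control Orbis.
No new person acquires control, so the clause is not triggered.

No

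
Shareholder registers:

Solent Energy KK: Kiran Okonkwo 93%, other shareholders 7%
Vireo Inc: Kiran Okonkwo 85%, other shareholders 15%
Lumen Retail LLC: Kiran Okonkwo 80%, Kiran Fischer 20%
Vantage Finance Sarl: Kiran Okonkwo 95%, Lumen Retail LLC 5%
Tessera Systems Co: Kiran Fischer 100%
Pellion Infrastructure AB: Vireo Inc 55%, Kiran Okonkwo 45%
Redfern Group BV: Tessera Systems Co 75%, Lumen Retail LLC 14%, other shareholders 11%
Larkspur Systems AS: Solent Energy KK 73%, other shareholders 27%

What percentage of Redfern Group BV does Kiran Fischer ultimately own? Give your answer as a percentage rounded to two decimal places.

Kiran Fischer reaches Redfern along 2 paths.
Via Tessera: 100% × 75% = 75%.
Via Lumen: 20% × 14% = 2.8%.
Total: 75% + 2.8% = 77.8%.
Rounded: 77.80%.

77.80%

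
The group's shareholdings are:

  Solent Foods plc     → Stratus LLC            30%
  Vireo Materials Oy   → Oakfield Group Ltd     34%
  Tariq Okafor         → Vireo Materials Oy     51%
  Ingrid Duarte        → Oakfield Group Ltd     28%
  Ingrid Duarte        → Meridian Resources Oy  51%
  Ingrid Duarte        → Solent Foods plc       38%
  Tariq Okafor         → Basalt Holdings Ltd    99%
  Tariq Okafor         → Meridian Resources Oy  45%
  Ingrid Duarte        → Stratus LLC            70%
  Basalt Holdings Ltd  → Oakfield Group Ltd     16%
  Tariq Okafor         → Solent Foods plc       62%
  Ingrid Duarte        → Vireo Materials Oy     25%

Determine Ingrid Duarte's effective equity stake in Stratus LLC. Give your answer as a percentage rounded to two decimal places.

81.40%

Ingrid reaches Stratus along 2 paths.
Via Solent: 38% × 30% = 11.4%.
Direct stake: 70% = 70%.
Total: 11.4% + 70% = 81.4%.
Rounded: 81.40%.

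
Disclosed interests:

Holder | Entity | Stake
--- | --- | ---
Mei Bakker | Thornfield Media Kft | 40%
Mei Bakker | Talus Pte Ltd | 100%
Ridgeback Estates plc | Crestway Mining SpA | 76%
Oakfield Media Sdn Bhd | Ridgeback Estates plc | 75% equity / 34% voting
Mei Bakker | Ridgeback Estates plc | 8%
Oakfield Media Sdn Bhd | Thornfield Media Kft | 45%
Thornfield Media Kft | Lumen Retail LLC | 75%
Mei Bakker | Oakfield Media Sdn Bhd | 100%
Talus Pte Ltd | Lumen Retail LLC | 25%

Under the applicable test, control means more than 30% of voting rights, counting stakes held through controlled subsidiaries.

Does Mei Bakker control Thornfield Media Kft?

Yes

Mei holds 100% of Oakfield, so Mei controls Oakfield.
Oakfield and Mei together hold 45% + 40% = 85% of Thornfield, so Mei controls Thornfield.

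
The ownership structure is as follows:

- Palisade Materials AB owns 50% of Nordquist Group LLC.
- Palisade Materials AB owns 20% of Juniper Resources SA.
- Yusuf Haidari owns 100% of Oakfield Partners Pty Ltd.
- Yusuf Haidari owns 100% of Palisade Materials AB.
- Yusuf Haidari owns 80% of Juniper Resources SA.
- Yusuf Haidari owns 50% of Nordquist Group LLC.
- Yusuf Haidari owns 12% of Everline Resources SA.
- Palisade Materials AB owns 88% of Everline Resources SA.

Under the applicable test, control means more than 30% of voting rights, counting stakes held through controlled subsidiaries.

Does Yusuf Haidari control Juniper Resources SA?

Yusuf holds 100% of Palisade, so Yusuf controls Palisade.
Palisade and Yusuf together hold 20% + 80% = 100% of Juniper, so Yusuf controls Juniper.

Yes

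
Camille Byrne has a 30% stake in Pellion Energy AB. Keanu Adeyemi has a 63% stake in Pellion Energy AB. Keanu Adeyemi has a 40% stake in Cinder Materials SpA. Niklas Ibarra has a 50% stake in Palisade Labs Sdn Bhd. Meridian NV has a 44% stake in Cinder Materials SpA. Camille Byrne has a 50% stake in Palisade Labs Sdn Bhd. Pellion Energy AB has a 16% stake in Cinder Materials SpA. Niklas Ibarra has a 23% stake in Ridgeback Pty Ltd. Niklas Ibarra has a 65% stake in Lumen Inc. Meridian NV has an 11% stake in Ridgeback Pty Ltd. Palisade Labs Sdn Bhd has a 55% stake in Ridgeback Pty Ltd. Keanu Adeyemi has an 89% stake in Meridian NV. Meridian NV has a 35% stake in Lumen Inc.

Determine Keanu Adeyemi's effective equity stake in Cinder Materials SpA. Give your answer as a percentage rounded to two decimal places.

Keanu reaches Cinder along 3 paths.
Via Pellion: 63% × 16% = 10.08%.
Direct stake: 40% = 40%.
Via Meridian: 89% × 44% = 39.16%.
Total: 10.08% + 40% + 39.16% = 89.24%.

89.24%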